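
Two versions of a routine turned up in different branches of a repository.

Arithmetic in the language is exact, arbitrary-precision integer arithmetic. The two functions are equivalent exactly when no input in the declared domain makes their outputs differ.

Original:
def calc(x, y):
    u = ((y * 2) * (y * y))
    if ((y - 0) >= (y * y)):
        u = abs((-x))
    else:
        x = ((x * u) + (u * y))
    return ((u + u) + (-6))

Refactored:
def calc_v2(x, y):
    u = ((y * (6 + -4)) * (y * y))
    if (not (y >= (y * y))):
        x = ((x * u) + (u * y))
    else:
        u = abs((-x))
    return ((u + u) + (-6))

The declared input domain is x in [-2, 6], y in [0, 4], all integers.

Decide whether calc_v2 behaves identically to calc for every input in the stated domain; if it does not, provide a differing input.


Comparing the listings, the differences include: constant usage differs; and arithmetic usage differs; and boolean connective usage differs.
Spot check at x=6, y=0 — calc: u = 0; ((y - 0) >= (y * y)) -> true; u = 6; return 6. calc_v2: u = 0; (not (y >= (y * y))) -> false; u = 6; return 6. Both give 6.
An exhaustive pass over the 45 declared inputs shows identical outputs.
verdict: equivalent


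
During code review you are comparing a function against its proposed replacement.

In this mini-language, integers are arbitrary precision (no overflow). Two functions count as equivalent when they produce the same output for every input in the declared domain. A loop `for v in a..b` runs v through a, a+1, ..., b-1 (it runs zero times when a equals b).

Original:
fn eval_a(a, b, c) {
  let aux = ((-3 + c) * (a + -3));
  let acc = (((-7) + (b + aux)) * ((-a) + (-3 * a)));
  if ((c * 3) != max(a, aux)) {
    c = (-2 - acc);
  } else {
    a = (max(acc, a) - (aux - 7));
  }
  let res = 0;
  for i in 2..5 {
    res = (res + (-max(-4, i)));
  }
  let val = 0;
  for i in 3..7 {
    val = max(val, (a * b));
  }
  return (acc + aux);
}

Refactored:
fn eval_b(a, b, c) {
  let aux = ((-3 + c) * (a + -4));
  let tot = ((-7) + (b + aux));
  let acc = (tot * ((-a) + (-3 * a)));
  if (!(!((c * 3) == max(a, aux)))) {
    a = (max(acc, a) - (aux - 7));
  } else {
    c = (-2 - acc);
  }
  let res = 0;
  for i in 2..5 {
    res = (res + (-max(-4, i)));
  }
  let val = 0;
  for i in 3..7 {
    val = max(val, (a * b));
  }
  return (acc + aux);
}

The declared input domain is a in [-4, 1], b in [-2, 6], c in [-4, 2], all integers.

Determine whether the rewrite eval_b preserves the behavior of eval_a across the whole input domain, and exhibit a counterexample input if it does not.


On input a=-4, b=-2, c=-4, eval_a returns 689 while eval_b returns 808.
verdict: not equivalent; witness: a=-4, b=-2, c=-4


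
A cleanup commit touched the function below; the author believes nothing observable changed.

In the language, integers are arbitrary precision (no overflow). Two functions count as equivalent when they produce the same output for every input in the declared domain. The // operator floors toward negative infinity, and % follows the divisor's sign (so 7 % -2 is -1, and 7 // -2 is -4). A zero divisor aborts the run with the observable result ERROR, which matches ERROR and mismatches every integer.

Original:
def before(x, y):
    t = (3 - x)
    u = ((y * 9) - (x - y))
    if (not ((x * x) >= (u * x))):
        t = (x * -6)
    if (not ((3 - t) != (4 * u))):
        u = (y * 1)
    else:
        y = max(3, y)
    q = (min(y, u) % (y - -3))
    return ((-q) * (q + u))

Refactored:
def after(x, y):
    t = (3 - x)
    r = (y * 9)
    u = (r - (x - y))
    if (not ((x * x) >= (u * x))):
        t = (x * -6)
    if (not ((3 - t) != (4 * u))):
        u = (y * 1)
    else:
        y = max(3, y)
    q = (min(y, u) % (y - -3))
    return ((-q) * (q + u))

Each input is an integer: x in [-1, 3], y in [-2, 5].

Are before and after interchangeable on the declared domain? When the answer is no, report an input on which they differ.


The two are interchangeable: statement counts differ, and local variable names differ, and every declared input agrees.
Tracing x=2, y=-1: before: t = 1; u = -12; (not ((x * x) >= (u * x))) -> false; (not ((3 - t) != (4 * u))) -> false; y = 3; q = 0; return 0 | after: t = 1; r = -9; u = -12; (not ((x * x) >= (u * x))) -> false; (not ((3 - t) != (4 * u))) -> false; y = 3; q = 0; return 0 — matching result 0.
Sweeping the whole domain (40 inputs) finds no disagreement.
verdict: equivalent


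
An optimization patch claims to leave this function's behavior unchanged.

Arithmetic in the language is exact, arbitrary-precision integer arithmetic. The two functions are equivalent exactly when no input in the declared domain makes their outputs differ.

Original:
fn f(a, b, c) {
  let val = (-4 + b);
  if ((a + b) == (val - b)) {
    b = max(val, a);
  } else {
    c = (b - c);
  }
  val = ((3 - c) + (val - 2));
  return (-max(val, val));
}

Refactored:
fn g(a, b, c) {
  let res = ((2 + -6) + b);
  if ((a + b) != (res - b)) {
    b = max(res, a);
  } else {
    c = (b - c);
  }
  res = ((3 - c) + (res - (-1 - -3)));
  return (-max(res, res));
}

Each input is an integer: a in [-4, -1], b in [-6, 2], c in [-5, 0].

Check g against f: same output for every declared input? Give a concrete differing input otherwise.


There is a counterexample at a=-4, b=-6, c=-5: 8 on one side, 4 on the other.
f: val=-10, then ((a + b) == (val - b)) is false, then c=-1, then val=-8, then returns 8
g: res=-10, then ((a + b) != (res - b)) is true, then b=-4, then res=-4, then returns 4
verdict: not equivalent; witness: a=-4, b=-6, c=-5


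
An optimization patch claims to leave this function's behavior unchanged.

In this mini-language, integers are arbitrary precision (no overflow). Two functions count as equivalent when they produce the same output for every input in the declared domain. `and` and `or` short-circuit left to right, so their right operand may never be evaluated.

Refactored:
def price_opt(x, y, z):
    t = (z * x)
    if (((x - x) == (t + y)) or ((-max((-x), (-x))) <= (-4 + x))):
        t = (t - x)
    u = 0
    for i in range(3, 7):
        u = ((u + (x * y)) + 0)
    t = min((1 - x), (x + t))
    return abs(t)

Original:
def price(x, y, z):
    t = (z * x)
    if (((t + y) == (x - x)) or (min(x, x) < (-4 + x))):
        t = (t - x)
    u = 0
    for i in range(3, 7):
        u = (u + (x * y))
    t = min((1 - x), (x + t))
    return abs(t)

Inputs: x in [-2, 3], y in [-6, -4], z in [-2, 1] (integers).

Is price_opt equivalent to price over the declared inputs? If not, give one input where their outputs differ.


Equivalent. Whatever the rewrite altered, no input in the stated domain can expose a difference.
An exhaustive pass over the 72 declared inputs shows identical outputs.
As a probe, take x=-2, y=-4, z=-2: price runs t := 4 | (((t + y) == (x - x)) or (min(x, x) < (-4 + x))): true | t := 6 | u := 0 | iter i=3: | u := 8 | iter i=4: | u := 16 | iter i=5: | u := 24 | iter i=6: | u := 32 | t := 3 | result 3; price_opt runs t := 4 | (((x - x) == (t + y)) or ((-max((-x), (-x))) <= (-4 + x))): true | t := 6 | u := 0 | iter i=3: | u := 8 | iter i=4: | u := 16 | iter i=5: | u := 24 | iter i=6: | u := 32 | t := 3 | result 3; both end at 3.
verdict: equivalent


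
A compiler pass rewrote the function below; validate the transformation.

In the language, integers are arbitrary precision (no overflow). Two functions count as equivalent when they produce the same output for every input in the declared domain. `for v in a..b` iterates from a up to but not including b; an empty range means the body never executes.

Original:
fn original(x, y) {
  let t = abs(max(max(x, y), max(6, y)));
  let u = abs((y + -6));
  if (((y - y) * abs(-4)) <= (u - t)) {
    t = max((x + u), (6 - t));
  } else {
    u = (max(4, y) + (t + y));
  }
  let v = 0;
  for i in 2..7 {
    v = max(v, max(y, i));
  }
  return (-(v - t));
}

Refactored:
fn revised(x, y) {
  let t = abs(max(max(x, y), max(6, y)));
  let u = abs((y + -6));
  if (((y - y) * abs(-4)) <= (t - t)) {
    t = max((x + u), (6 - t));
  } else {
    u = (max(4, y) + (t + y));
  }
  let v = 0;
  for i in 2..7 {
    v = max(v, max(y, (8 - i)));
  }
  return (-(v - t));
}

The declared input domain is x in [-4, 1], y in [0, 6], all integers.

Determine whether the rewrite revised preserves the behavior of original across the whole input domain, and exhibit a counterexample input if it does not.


Run the pair on x=-4, y=1.
original: t = 6; u = 5; (((y - y) * abs(-4)) <= (u - t)) -> false; u = 11; v = 0; [i=2]; v = 2; [i=3]; v = 3; [i=4]; v = 4; [i=5]; v = 5; [i=6]; v = 6; return 0
revised: t = 6; u = 5; (((y - y) * abs(-4)) <= (t - t)) -> true; t = 1; v = 0; [i=2]; v = 6; [i=3]; v = 6; [i=4]; v = 6; [i=5]; v = 6; [i=6]; v = 6; return -5
0 != -5, so the rewrite changes behavior.
verdict: not equivalent; witness: x=-4, y=1


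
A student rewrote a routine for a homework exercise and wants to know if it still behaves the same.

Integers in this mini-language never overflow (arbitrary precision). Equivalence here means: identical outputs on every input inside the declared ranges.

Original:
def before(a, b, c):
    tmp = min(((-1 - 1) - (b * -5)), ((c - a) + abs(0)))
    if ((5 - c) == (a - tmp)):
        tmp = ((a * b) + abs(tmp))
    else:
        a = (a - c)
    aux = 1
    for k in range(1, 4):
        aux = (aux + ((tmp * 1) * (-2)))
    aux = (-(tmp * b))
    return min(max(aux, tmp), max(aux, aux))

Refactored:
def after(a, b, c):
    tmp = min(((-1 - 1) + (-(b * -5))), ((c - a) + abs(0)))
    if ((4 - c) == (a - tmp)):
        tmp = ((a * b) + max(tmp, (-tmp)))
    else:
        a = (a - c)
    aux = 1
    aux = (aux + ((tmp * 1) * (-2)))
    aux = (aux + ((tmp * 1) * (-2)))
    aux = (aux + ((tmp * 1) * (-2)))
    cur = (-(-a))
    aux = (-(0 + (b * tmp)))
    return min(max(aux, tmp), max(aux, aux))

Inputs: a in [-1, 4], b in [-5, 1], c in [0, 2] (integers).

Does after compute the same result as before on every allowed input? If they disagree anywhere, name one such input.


Consider the input a=2, b=1, c=0.
before: tmp = -2; ((5 - c) == (a - tmp)) -> false; a = 2; aux = 1; [k=1]; aux = 5; [k=2]; aux = 9; [k=3]; aux = 13; aux = 2; return 2
after: tmp = -2; ((4 - c) == (a - tmp)) -> true; tmp = 4; aux = 1; aux = -7; aux = -15; aux = -23; cur = 2; aux = -4; return -4
2 against -4: the behavior changed.
verdict: not equivalent; witness: a=2, b=1, c=0


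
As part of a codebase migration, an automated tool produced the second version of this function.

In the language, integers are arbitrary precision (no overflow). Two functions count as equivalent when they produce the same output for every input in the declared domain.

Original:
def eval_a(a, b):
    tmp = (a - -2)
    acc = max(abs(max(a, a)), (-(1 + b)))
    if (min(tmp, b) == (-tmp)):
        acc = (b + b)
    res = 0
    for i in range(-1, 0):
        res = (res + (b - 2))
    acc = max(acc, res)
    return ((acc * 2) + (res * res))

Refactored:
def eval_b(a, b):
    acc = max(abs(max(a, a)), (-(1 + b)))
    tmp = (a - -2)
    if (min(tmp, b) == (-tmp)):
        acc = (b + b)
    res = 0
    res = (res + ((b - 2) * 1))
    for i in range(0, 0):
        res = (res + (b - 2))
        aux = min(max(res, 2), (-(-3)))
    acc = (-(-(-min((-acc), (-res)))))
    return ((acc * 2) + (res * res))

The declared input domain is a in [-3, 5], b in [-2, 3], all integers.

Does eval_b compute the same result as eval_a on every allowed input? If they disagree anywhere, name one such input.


Whatever the rewrite altered, no input in the stated domain can expose a difference.
As a probe, take a=-1, b=0: eval_a runs tmp = 1; acc = 1; (min(tmp, b) == (-tmp)) -> false; res = 0; [i=-1]; res = -2; acc = 1; return 6; eval_b runs acc = 1; tmp = 1; (min(tmp, b) == (-tmp)) -> false; res = 0; res = -2; the i loop: no iterations; acc = 1; return 6; both end at 6.
Sweeping the whole domain (54 inputs) finds no disagreement.
verdict: equivalent


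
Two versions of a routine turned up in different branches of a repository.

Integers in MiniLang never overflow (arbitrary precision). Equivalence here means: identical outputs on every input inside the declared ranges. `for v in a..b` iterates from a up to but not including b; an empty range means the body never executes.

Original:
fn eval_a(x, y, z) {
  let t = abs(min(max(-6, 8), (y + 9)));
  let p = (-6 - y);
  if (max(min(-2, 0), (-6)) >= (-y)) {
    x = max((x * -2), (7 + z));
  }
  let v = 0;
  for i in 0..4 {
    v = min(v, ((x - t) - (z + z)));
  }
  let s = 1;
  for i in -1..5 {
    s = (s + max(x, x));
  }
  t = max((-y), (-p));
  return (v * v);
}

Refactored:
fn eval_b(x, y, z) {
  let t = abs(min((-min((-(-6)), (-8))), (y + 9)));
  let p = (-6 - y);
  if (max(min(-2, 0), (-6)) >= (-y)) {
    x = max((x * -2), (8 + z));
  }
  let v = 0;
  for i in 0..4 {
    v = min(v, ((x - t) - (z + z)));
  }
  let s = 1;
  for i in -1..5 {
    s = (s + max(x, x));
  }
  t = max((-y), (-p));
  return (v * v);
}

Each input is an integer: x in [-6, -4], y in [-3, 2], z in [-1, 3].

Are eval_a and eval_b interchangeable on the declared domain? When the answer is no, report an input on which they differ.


These are not equivalent — on x=-5, y=2, z=3 the outputs split (16 vs 9).
eval_a: t = 8; p = -8; (max(min(-2, 0), (-6)) >= (-y)) -> true; x = 10; v = 0; [i=0]; v = -4; [i=1]; v = -4; [i=2]; v = -4; [i=3]; v = -4; s = 1; [i=-1]; s = 11; [i=0]; s = 21; [i=1]; s = 31; [i=2]; s = 41; [i=3]; s = 51; [i=4]; s = 61; t = 8; return 16
eval_b: t = 8; p = -8; (max(min(-2, 0), (-6)) >= (-y)) -> true; x = 11; v = 0; [i=0]; v = -3; [i=1]; v = -3; [i=2]; v = -3; [i=3]; v = -3; s = 1; [i=-1]; s = 12; [i=0]; s = 23; [i=1]; s = 34; [i=2]; s = 45; [i=3]; s = 56; [i=4]; s = 67; t = 8; return 9
verdict: not equivalent; witness: x=-5, y=2, z=3


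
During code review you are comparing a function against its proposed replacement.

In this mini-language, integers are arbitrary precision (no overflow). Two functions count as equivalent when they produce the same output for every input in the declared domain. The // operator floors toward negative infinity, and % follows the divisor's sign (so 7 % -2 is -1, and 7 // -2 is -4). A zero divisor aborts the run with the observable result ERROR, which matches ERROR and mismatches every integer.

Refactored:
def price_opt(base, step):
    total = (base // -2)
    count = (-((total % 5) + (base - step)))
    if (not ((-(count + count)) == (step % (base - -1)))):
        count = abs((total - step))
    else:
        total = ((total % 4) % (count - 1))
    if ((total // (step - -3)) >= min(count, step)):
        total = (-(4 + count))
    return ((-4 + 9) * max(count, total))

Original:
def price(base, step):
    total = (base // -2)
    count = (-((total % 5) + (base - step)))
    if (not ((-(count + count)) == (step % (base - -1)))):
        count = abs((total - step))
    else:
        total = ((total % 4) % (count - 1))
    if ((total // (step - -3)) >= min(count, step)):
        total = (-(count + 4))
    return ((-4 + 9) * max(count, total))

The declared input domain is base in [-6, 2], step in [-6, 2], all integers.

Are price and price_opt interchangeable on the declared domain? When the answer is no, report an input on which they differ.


Behavior is preserved: although same computation, different form, the outputs never diverge.
Tracing base=-5, step=-5: price: total = 2; count = -2; (not ((-(count + count)) == (step % (base - -1)))) -> true; count = 7; ((total // (step - -3)) >= min(count, step)) -> true; total = -11; return 35 | price_opt: total = 2; count = -2; (not ((-(count + count)) == (step % (base - -1)))) -> true; count = 7; ((total // (step - -3)) >= min(count, step)) -> true; total = -11; return 35 — matching result 35.
Checked all 81 inputs in the declared domain: the outputs agree on every one.
verdict: equivalent


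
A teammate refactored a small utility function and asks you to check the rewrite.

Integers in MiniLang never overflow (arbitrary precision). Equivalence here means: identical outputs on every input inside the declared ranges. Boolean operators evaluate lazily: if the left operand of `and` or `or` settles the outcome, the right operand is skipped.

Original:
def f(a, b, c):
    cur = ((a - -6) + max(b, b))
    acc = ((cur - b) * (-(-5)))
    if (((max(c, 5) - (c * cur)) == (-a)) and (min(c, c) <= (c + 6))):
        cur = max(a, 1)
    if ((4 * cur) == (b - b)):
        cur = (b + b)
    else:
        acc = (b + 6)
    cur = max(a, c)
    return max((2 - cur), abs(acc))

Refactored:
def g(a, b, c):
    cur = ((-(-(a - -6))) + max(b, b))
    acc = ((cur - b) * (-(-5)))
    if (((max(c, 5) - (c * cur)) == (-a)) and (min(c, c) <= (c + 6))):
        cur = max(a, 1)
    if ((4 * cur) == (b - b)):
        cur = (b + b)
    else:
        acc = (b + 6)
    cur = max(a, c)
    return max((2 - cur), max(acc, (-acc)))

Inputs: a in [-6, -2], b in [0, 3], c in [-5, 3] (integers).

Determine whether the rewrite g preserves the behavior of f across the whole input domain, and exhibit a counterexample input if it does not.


Differences: min/max/abs usage differs — yet all 180 inputs agree.
verdict: equivalent


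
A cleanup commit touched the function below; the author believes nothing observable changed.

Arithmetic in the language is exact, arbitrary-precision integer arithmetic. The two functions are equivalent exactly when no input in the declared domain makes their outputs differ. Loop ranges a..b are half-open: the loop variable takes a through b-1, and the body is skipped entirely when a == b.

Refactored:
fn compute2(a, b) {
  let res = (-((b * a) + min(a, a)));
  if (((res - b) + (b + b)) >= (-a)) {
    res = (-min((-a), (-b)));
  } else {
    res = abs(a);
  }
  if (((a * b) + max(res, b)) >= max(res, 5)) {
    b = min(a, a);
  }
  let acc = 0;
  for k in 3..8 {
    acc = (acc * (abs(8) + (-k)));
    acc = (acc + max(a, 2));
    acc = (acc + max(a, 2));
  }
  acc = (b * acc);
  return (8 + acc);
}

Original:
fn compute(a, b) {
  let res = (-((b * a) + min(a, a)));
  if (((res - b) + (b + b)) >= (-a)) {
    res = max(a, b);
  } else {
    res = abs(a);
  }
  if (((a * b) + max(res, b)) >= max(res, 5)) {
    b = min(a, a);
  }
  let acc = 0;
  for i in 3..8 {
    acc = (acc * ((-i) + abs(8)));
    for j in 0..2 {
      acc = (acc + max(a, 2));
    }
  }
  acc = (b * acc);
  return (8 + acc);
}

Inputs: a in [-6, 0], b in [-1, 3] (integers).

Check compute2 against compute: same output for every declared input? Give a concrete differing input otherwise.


Differences: min/max/abs usage differs, plus arithmetic usage differs, plus local variable names differ, plus loop structure differs, plus constant usage differs — yet all 35 inputs agree.
verdict: equivalent


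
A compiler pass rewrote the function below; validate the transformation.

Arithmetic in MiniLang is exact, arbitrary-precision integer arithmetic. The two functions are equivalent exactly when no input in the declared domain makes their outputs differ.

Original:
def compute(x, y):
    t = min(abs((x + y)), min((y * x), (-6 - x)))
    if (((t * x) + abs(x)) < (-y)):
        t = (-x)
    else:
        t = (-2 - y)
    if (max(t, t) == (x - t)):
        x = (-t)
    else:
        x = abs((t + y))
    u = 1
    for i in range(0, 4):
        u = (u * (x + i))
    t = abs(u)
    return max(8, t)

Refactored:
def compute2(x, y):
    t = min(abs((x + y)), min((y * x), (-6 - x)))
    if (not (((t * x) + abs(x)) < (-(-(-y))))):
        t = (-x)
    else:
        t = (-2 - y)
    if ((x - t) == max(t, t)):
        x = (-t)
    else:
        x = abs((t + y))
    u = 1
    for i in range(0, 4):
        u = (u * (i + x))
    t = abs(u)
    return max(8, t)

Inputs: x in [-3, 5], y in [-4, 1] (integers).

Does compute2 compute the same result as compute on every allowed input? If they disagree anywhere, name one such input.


These are not equivalent — on x=-3, y=-4 the outputs split (120 vs 24).
compute: t = -3; (((t * x) + abs(x)) < (-y)) -> false; t = 2; (max(t, t) == (x - t)) -> false; x = 2; u = 1; [i=0]; u = 2; [i=1]; u = 6; [i=2]; u = 24; [i=3]; u = 120; t = 120; return 120
compute2: t = -3; (not (((t * x) + abs(x)) < (-(-(-y))))) -> true; t = 3; ((x - t) == max(t, t)) -> false; x = 1; u = 1; [i=0]; u = 1; [i=1]; u = 2; [i=2]; u = 6; [i=3]; u = 24; t = 24; return 24
verdict: not equivalent; witness: x=-3, y=-4


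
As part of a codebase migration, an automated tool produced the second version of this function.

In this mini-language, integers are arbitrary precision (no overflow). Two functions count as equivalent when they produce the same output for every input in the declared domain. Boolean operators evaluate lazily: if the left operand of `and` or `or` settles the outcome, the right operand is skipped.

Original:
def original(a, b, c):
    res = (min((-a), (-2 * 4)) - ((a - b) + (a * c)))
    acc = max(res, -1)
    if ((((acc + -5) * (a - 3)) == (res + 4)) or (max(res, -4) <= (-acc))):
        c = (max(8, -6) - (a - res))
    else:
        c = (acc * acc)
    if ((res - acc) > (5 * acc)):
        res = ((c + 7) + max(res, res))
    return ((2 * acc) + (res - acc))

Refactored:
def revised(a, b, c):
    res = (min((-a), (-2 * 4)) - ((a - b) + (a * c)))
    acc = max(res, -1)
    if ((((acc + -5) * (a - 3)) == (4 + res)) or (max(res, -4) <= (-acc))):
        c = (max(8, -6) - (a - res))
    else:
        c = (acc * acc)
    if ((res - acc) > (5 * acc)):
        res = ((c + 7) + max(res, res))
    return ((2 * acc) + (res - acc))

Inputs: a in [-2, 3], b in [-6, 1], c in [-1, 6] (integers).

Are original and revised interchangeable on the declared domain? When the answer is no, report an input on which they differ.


Differences: same computation, different form — yet all 384 inputs agree.
verdict: equivalent


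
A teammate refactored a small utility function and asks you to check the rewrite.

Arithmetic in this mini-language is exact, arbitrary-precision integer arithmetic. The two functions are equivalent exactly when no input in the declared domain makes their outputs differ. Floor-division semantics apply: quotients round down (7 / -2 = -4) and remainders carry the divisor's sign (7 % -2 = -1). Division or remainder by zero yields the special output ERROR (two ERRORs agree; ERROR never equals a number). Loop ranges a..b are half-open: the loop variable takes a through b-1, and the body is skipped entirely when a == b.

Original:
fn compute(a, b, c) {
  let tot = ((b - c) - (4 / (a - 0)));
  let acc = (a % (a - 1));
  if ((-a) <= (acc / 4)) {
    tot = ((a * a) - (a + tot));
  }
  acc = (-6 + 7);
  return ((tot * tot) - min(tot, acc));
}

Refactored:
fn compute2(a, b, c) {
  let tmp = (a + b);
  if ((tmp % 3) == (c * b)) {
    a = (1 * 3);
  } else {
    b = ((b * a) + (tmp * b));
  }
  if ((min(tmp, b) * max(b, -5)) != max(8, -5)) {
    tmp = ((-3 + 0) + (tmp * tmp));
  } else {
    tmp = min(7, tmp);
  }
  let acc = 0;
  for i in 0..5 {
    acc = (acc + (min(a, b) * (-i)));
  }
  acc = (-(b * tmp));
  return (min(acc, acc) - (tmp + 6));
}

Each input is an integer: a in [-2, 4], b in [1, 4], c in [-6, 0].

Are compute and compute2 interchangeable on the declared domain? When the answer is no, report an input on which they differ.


Consider the input a=-2, b=1, c=-6.
compute: tot := 9 | acc := -2 | ((-a) <= (acc / 4)): false | acc := 1 | result 80
compute2: tmp := -1 | ((tmp % 3) == (c * b)): false | b := -3 | ((min(tmp, b) * max(b, -5)) != max(8, -5)): true | tmp := -2 | acc := 0 | iter i=0: | acc := 0 | iter i=1: | acc := 3 | iter i=2: | acc := 9 | iter i=3: | acc := 18 | iter i=4: | acc := 30 | acc := -6 | result -10
80 vs -10 — the two versions disagree here.
verdict: not equivalent; witness: a=-2, b=1, c=-6


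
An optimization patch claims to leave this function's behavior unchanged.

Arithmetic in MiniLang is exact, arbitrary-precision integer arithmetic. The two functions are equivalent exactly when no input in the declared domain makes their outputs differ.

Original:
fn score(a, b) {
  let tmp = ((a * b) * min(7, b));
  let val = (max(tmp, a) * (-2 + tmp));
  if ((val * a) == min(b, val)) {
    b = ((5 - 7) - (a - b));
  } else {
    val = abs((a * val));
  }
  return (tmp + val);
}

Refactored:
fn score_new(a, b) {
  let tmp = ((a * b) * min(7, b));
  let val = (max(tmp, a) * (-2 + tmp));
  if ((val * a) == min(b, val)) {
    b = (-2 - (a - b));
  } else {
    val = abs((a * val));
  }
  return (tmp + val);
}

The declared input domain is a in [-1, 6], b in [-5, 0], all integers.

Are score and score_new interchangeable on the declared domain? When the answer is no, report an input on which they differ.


Differences: constant usage differs, arithmetic usage differs — yet all 48 inputs agree.
verdict: equivalent


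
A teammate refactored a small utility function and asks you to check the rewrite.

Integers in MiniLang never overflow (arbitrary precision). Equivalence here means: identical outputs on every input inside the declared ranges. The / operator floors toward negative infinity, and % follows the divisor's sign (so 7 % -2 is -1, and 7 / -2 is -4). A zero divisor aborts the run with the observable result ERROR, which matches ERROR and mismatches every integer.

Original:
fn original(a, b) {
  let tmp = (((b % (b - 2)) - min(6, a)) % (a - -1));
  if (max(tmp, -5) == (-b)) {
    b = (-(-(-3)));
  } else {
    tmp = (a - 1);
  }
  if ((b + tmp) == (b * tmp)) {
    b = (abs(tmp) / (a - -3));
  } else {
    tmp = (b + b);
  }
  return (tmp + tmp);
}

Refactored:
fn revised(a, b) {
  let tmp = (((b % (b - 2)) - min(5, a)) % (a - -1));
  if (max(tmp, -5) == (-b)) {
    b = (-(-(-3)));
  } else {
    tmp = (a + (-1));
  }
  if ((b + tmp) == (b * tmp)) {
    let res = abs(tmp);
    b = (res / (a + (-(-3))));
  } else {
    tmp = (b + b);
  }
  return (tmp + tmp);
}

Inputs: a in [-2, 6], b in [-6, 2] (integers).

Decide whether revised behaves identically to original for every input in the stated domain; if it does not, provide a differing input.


Consider the input a=6, b=-4.
original: tmp = 4; (max(tmp, -5) == (-b)) -> true; b = -3; ((b + tmp) == (b * tmp)) -> false; tmp = -6; return -12
revised: tmp = 5; (max(tmp, -5) == (-b)) -> false; tmp = 5; ((b + tmp) == (b * tmp)) -> false; tmp = -8; return -16
-12 against -16: the behavior changed.
verdict: not equivalent; witness: a=6, b=-4


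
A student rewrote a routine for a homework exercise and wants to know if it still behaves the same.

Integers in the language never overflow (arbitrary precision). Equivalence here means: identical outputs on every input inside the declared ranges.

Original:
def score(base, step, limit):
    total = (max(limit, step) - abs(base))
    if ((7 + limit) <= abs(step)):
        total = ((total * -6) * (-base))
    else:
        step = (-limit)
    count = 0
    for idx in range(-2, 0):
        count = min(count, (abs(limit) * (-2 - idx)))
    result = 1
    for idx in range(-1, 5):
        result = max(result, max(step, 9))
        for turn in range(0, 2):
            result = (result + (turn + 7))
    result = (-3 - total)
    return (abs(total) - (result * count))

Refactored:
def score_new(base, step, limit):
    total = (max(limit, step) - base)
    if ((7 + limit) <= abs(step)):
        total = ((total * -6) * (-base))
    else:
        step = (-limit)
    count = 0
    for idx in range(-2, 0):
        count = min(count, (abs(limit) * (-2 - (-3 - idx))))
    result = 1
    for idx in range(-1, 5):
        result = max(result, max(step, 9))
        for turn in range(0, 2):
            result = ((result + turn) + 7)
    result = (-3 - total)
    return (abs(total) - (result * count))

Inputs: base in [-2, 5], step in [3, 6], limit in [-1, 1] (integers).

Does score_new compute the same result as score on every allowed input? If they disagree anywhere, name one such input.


Take base=-2, step=3, limit=0.
score: total := 1 | ((7 + limit) <= abs(step)): false | step := 0 | count := 0 | iter idx=-2: | count := 0 | iter idx=-1: | count := 0 | result := 1 | iter idx=-1: | result := 9 | iter turn=0: | result := 16 | iter turn=1: | result := 24 | iter idx=0: | result := 24 | iter turn=0: | result := 31 | iter turn=1: | result := 39 | iter idx=1: | result := 39 | iter turn=0: | result := 46 | iter turn=1: | result := 54 | iter idx=2: | result := 54 | iter turn=0: | result := 61 | iter turn=1: | result := 69 | iter idx=3: | result := 69 | iter turn=0: | result := 76 | iter turn=1: | result := 84 | iter idx=4: | result := 84 | iter turn=0: | result := 91 | iter turn=1: | result := 99 | result := -4 | result 1
score_new: total := 5 | ((7 + limit) <= abs(step)): false | step := 0 | count := 0 | iter idx=-2: | count := 0 | iter idx=-1: | count := 0 | result := 1 | iter idx=-1: | result := 9 | iter turn=0: | result := 16 | iter turn=1: | result := 24 | iter idx=0: | result := 24 | iter turn=0: | result := 31 | iter turn=1: | result := 39 | iter idx=1: | result := 39 | iter turn=0: | result := 46 | iter turn=1: | result := 54 | iter idx=2: | result := 54 | iter turn=0: | result := 61 | iter turn=1: | result := 69 | iter idx=3: | result := 69 | iter turn=0: | result := 76 | iter turn=1: | result := 84 | iter idx=4: | result := 84 | iter turn=0: | result := 91 | iter turn=1: | result := 99 | result := -8 | result 5
1 vs 5 — the two versions disagree here.
verdict: not equivalent; witness: base=-2, step=3, limit=0


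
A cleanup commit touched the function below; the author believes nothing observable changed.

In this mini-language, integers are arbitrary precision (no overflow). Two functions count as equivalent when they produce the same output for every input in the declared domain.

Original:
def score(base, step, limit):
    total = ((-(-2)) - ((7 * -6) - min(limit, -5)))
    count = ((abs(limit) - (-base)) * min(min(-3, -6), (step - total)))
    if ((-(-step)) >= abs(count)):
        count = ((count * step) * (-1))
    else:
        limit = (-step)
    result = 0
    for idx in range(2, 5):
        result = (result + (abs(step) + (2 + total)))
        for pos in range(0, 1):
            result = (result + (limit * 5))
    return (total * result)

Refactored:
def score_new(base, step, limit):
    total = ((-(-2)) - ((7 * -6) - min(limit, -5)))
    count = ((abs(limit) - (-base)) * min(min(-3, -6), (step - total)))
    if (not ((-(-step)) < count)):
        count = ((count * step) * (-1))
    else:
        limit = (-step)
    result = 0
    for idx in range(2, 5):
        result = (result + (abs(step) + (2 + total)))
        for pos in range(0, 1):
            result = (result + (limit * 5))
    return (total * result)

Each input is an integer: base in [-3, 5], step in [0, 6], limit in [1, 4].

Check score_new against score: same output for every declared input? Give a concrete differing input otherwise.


Not equivalent: base=-3, step=0, limit=4 separates them (4797 vs 7137).
score: total becomes 39; next count becomes -39; next ((-(-step)) >= abs(count)) evaluates to false; next limit becomes 0; next result becomes 0; next at idx=2:; next result becomes 41; next at pos=0:; next result becomes 41; next at idx=3:; next result becomes 82; next at pos=0:; next result becomes 82; next at idx=4:; next result becomes 123; next at pos=0:; next result becomes 123; next final value 4797
score_new: total becomes 39; next count becomes -39; next (not ((-(-step)) < count)) evaluates to true; next count becomes 0; next result becomes 0; next at idx=2:; next result becomes 41; next at pos=0:; next result becomes 61; next at idx=3:; next result becomes 102; next at pos=0:; next result becomes 122; next at idx=4:; next result becomes 163; next at pos=0:; next result becomes 183; next final value 7137
verdict: not equivalent; witness: base=-3, step=0, limit=4


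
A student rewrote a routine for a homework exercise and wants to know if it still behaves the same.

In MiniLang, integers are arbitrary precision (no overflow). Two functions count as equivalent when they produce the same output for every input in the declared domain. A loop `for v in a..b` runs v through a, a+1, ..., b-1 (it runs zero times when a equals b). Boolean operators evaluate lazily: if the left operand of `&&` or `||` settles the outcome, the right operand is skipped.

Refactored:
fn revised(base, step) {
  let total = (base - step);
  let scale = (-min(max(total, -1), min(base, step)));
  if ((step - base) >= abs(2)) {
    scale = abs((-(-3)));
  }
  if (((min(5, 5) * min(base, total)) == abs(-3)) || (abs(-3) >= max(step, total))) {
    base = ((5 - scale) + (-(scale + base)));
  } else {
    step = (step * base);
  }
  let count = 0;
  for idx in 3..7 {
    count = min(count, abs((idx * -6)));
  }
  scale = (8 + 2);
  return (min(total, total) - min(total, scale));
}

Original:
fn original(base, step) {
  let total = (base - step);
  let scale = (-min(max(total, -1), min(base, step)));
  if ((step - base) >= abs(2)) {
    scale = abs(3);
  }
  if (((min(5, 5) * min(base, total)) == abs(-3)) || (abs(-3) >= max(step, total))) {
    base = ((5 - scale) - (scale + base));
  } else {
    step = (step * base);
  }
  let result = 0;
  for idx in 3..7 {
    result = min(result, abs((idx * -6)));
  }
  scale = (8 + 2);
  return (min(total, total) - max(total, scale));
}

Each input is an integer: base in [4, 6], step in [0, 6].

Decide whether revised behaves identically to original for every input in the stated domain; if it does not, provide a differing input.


Evaluate both at base=4, step=0.
original: total=4, then scale=0, then ((step - base) >= abs(2)) is false, then (((min(5, 5) * min(base, total)) == abs(-3)) || (abs(-3) >= max(step, total))) is false, then step=0, then result=0, then (idx=3), then result=0, then (idx=4), then result=0, then (idx=5), then result=0, then (idx=6), then result=0, then scale=10, then returns -6
revised: total=4, then scale=0, then ((step - base) >= abs(2)) is false, then (((min(5, 5) * min(base, total)) == abs(-3)) || (abs(-3) >= max(step, total))) is false, then step=0, then count=0, then (idx=3), then count=0, then (idx=4), then count=0, then (idx=5), then count=0, then (idx=6), then count=0, then scale=10, then returns 0
-6 and 0 differ, so these are not the same function on this domain.
verdict: not equivalent; witness: base=4, step=0


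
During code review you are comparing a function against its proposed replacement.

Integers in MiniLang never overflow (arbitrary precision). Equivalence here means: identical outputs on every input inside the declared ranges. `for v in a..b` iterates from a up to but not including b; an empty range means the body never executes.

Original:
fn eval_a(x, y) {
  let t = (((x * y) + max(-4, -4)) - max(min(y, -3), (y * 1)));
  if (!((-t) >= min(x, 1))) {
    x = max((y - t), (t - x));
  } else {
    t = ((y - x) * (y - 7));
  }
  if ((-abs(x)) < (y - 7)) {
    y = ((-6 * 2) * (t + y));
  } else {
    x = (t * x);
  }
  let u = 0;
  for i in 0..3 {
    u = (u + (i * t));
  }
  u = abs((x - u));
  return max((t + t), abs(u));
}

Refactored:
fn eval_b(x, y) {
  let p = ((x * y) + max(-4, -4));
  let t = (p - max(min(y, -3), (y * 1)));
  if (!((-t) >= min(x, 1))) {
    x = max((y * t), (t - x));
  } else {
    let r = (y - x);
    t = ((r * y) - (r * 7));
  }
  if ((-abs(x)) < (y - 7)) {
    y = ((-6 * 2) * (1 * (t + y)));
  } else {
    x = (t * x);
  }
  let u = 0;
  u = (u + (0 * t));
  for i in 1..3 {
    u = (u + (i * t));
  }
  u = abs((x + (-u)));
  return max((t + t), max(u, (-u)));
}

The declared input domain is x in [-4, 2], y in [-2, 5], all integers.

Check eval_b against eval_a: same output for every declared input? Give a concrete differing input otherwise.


Run the pair on x=2, y=4.
eval_a: t becomes 0; next (!((-t) >= min(x, 1))) evaluates to true; next x becomes 4; next ((-abs(x)) < (y - 7)) evaluates to true; next y becomes -48; next u becomes 0; next at i=0:; next u becomes 0; next at i=1:; next u becomes 0; next at i=2:; next u becomes 0; next u becomes 4; next final value 4
eval_b: p becomes 4; next t becomes 0; next (!((-t) >= min(x, 1))) evaluates to true; next x becomes 0; next ((-abs(x)) < (y - 7)) evaluates to false; next x becomes 0; next u becomes 0; next u becomes 0; next at i=1:; next u becomes 0; next at i=2:; next u becomes 0; next u becomes 0; next final value 0
4 and 0 differ, so these are not the same function on this domain.
verdict: not equivalent; witness: x=2, y=4


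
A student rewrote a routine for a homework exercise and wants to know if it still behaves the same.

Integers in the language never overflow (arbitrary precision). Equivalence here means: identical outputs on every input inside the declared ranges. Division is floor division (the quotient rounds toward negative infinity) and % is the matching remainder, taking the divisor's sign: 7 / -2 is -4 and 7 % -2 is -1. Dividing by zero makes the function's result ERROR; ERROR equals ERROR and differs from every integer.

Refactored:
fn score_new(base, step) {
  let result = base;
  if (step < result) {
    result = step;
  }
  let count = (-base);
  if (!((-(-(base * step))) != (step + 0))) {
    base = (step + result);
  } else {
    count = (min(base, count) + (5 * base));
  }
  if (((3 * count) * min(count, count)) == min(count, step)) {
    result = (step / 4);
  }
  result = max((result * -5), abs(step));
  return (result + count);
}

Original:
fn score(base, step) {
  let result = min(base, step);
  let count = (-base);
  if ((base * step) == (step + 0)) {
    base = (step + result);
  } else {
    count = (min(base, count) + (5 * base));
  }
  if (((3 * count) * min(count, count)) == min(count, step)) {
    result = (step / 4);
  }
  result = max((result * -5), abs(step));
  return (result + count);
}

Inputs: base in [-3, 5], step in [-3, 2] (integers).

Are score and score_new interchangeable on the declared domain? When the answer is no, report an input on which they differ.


Changes here: comparison usage differs, plus statement counts differ, plus boolean connective usage differs, plus min/max/abs usage differs, plus branching structure differs; the full 54-point sweep finds no disagreement.
verdict: equivalent


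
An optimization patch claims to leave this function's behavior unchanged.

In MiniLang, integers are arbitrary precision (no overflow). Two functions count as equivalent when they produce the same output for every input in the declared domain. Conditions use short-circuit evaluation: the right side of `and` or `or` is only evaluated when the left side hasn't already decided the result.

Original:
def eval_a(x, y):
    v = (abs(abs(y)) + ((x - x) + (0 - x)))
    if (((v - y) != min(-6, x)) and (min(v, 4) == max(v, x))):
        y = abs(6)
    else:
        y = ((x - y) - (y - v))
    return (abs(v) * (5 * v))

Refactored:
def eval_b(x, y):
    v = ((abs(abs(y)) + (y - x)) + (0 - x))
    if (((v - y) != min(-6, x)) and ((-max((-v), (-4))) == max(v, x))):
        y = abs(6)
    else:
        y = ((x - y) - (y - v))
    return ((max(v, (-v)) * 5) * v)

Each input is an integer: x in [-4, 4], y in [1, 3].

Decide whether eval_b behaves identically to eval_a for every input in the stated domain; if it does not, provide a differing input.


Run the pair on x=-4, y=1.
eval_a: v = 5; (((v - y) != min(-6, x)) and (min(v, 4) == max(v, x))) -> false; y = -1; return 125
eval_b: v = 10; (((v - y) != min(-6, x)) and ((-max((-v), (-4))) == max(v, x))) -> false; y = 4; return 500
125 against 500: the behavior changed.
verdict: not equivalent; witness: x=-4, y=1


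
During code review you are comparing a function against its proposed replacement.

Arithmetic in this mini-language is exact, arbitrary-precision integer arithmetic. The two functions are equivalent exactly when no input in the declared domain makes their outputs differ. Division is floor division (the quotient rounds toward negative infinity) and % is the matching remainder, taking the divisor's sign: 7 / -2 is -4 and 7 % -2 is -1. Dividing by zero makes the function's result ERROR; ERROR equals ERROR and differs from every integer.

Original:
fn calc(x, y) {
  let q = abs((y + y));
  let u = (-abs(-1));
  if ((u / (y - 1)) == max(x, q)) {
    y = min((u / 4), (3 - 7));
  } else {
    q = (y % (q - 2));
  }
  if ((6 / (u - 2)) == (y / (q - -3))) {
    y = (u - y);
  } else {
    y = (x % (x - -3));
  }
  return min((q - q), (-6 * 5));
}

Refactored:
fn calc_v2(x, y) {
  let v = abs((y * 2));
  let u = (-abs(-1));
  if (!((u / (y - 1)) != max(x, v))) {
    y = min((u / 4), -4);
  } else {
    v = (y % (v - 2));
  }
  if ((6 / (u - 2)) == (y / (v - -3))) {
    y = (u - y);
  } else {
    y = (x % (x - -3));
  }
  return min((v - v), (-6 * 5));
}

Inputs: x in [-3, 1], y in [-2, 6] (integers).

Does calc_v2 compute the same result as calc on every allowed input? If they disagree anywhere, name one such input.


Side by side, the visible changes include: constant usage differs; comparison usage differs; arithmetic usage differs; local variable names differ; boolean connective usage differs.
Tracing x=-1, y=1: calc: q = 2; u = -1; division by zero -> ERROR | calc_v2: v = 2; u = -1; division by zero -> ERROR — matching result ERROR.
Checked all 45 inputs in the declared domain: the outputs agree on every one.
verdict: equivalent
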